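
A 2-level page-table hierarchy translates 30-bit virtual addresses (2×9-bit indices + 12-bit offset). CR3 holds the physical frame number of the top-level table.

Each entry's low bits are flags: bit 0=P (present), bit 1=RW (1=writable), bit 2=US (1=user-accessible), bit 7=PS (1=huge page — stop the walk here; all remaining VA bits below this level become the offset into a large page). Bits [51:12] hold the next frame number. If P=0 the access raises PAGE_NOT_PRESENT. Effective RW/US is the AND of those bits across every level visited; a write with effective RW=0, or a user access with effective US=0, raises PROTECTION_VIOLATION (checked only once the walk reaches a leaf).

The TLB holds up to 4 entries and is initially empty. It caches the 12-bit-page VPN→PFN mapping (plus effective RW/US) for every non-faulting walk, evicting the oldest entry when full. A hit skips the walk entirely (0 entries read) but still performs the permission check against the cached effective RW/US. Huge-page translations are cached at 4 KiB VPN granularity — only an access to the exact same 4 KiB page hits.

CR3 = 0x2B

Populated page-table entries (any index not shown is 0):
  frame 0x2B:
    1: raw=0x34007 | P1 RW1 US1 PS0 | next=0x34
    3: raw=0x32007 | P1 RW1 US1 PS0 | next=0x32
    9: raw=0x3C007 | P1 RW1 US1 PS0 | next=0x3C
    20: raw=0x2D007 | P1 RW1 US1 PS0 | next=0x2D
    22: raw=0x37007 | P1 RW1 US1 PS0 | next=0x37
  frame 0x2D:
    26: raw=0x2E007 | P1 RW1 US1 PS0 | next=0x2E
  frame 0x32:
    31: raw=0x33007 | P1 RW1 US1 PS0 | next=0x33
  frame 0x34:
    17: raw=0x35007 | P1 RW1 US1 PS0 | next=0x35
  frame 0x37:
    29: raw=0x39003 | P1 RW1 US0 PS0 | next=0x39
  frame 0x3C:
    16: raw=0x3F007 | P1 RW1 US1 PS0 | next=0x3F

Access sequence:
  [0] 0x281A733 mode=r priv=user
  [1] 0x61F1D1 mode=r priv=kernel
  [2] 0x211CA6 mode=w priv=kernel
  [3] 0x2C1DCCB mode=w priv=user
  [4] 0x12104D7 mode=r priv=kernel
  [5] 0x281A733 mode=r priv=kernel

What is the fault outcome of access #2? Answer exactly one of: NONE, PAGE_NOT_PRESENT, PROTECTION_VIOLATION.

Walk each access:
#0 VA=0x281A733 (r,user):
  L0: frame=0x2B idx=20 entry=0x2D007 [P=1 RW=1 US=1 PS=0]
  L1: frame=0x2D idx=26 entry=0x2E007 [P=1 RW=1 US=1 PS=0]
  ✓ 0x2E733  — 2 lookups
#1 VA=0x61F1D1 (r,kernel):
  L0: frame=0x2B idx=3 entry=0x32007 [P=1 RW=1 US=1 PS=0]
  L1: frame=0x32 idx=31 entry=0x33007 [P=1 RW=1 US=1 PS=0]
  ✓ 0x331D1  — 2 lookups
#2 VA=0x211CA6 (w,kernel):
  L0: frame=0x2B idx=1 entry=0x34007 [P=1 RW=1 US=1 PS=0]
  L1: frame=0x34 idx=17 entry=0x35007 [P=1 RW=1 US=1 PS=0]
  ✓ 0x35CA6  — 2 lookups
#3 VA=0x2C1DCCB (w,user):
  L0: frame=0x2B idx=22 entry=0x37007 [P=1 RW=1 US=1 PS=0]
  L1: frame=0x37 idx=29 entry=0x39003 [P=1 RW=1 US=0 PS=0]
  → PROTECTION_VIOLATION  (2 entries read)
#4 VA=0x12104D7 (r,kernel):
  L0: frame=0x2B idx=9 entry=0x3C007 [P=1 RW=1 US=1 PS=0]
  L1: frame=0x3C idx=16 entry=0x3F007 [P=1 RW=1 US=1 PS=0]
  ✓ 0x3F4D7  — 2 lookups
#5 VA=0x281A733 (r,kernel):
  TLB hit vpn=0x281A → PA=0x2E733

Access #2 fault: NONE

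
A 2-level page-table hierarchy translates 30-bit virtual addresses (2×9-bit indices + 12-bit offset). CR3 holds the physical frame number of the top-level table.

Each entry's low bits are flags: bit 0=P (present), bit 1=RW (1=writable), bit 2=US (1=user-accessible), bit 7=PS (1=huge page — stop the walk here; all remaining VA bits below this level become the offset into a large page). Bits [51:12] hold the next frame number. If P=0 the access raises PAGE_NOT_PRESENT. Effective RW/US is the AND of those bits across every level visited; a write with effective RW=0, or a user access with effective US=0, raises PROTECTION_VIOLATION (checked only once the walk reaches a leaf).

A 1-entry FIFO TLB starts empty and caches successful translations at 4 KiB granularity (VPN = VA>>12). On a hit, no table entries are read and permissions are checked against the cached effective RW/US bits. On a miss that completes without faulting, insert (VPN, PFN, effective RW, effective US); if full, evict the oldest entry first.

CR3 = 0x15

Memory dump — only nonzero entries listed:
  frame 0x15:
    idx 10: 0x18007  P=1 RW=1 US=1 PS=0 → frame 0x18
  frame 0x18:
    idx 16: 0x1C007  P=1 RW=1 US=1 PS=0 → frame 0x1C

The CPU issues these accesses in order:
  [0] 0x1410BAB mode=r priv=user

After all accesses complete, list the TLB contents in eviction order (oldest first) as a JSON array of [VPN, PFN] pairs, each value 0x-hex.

Per-access translation:
#0 VA=0x1410BAB (r,user):
  [0] read 0x15 idx=10: raw=0x18007 flags P=1 W=1 U=1 S=0
  [1] read 0x18 idx=16: raw=0x1C007 flags P=1 W=1 U=1 S=0
  → PA=0x1CBAB  (2 entries read)

TLB: [["0x1410", "0x1C"]]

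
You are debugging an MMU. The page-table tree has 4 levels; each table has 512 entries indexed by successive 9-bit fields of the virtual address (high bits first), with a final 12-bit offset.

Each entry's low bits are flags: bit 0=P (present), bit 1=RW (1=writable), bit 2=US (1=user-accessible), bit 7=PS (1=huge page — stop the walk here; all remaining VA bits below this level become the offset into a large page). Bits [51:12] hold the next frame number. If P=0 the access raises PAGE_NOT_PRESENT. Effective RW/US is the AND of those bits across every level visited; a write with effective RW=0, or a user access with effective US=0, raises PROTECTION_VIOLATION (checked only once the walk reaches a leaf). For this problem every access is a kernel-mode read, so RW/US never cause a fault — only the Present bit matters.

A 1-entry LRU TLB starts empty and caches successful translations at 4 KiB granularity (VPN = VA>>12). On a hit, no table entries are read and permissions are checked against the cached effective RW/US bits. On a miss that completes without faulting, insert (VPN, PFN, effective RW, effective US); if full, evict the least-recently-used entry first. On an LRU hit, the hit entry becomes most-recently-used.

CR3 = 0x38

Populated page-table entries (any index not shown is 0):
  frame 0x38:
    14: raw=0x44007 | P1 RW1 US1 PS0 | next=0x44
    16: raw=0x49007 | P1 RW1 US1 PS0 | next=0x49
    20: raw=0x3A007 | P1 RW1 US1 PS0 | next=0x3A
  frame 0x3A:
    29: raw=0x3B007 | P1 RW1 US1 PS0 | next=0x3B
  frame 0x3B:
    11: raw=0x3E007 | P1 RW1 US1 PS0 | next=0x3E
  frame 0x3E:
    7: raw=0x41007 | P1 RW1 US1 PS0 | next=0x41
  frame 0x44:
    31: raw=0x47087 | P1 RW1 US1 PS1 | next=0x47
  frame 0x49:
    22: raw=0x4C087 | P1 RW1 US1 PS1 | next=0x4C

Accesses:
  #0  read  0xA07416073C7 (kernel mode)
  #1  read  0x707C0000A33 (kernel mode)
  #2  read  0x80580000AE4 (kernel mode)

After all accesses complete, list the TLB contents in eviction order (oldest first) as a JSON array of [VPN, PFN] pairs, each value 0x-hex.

Trace:
#0 VA=0xA07416073C7 (r,kernel):
  [0] read 0x38 idx=20: raw=0x3A007 flags P=1 W=1 U=1 S=0
  [1] read 0x3A idx=29: raw=0x3B007 flags P=1 W=1 U=1 S=0
  [2] read 0x3B idx=11: raw=0x3E007 flags P=1 W=1 U=1 S=0
  [3] read 0x3E idx=7: raw=0x41007 flags P=1 W=1 U=1 S=0
  ✓ 0x413C7  — 4 lookups
#1 VA=0x707C0000A33 (r,kernel):
  [0] read 0x38 idx=14: raw=0x44007 flags P=1 W=1 U=1 S=0
  [1] read 0x44 idx=31: raw=0x47087 flags P=1 W=1 U=1 S=1
  ✓ 0x47A33 (huge @L1)  — 2 lookups
#2 VA=0x80580000AE4 (r,kernel):
  [0] read 0x38 idx=16: raw=0x49007 flags P=1 W=1 U=1 S=0
  [1] read 0x49 idx=22: raw=0x4C087 flags P=1 W=1 U=1 S=1
  ✓ 0x4CAE4 (huge @L1)  — 2 lookups

TLB: [["0x80580000", "0x4C"]]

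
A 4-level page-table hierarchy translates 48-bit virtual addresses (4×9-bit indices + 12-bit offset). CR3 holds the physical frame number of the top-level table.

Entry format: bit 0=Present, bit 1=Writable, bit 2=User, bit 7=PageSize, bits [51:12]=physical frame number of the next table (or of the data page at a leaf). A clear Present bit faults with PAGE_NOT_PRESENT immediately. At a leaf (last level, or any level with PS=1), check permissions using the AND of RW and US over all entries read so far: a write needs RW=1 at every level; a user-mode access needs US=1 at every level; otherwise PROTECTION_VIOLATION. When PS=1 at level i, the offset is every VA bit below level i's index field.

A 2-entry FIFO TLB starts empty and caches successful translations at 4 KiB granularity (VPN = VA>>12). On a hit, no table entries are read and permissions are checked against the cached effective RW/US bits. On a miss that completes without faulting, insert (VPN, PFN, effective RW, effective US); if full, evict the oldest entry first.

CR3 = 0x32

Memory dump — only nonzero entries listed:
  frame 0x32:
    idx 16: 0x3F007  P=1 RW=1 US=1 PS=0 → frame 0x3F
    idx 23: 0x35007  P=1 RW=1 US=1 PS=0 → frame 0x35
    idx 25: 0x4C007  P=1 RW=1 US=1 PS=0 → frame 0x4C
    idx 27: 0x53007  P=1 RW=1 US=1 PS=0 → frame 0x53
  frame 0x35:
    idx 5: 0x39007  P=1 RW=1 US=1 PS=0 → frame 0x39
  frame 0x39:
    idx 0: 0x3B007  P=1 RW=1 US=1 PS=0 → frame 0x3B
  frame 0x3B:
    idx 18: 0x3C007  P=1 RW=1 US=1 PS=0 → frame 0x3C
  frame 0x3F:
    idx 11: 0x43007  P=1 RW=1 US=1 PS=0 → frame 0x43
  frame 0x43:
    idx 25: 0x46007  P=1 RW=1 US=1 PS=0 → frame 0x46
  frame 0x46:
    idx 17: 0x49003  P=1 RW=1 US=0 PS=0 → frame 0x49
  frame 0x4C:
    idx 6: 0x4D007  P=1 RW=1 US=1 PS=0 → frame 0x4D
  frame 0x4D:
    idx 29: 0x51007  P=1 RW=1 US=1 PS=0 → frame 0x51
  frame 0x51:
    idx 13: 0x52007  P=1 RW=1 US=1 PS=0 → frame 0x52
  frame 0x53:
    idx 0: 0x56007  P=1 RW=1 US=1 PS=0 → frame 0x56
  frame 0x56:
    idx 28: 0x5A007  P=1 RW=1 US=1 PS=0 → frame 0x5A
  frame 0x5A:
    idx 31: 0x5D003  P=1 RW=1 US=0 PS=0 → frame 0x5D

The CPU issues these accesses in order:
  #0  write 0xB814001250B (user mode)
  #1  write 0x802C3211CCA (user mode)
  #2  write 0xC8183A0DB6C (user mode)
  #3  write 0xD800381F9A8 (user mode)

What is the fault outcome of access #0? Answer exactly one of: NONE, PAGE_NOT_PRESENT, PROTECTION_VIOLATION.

Walk each access:
#0 VA=0xB814001250B (w,user):
  L0 @0x32[23] → 0x35007  P=1,RW=1,US=1,PS=0
  L1 @0x35[5] → 0x39007  P=1,RW=1,US=1,PS=0
  L2 @0x39[0] → 0x3B007  P=1,RW=1,US=1,PS=0
  L3 @0x3B[18] → 0x3C007  P=1,RW=1,US=1,PS=0
  ⇒ phys 0x3C50B  [4 reads]
#1 VA=0x802C3211CCA (w,user):
  L0 @0x32[16] → 0x3F007  P=1,RW=1,US=1,PS=0
  L1 @0x3F[11] → 0x43007  P=1,RW=1,US=1,PS=0
  L2 @0x43[25] → 0x46007  P=1,RW=1,US=1,PS=0
  L3 @0x46[17] → 0x49003  P=1,RW=1,US=0,PS=0
  → PROTECTION_VIOLATION  (4 entries read)
#2 VA=0xC8183A0DB6C (w,user):
  L0 @0x32[25] → 0x4C007  P=1,RW=1,US=1,PS=0
  L1 @0x4C[6] → 0x4D007  P=1,RW=1,US=1,PS=0
  L2 @0x4D[29] → 0x51007  P=1,RW=1,US=1,PS=0
  L3 @0x51[13] → 0x52007  P=1,RW=1,US=1,PS=0
  ⇒ phys 0x52B6C  [4 reads]
#3 VA=0xD800381F9A8 (w,user):
  L0 @0x32[27] → 0x53007  P=1,RW=1,US=1,PS=0
  L1 @0x53[0] → 0x56007  P=1,RW=1,US=1,PS=0
  L2 @0x56[28] → 0x5A007  P=1,RW=1,US=1,PS=0
  L3 @0x5A[31] → 0x5D003  P=1,RW=1,US=0,PS=0
  → PROTECTION_VIOLATION  (4 entries read)

Access #0 fault: NONE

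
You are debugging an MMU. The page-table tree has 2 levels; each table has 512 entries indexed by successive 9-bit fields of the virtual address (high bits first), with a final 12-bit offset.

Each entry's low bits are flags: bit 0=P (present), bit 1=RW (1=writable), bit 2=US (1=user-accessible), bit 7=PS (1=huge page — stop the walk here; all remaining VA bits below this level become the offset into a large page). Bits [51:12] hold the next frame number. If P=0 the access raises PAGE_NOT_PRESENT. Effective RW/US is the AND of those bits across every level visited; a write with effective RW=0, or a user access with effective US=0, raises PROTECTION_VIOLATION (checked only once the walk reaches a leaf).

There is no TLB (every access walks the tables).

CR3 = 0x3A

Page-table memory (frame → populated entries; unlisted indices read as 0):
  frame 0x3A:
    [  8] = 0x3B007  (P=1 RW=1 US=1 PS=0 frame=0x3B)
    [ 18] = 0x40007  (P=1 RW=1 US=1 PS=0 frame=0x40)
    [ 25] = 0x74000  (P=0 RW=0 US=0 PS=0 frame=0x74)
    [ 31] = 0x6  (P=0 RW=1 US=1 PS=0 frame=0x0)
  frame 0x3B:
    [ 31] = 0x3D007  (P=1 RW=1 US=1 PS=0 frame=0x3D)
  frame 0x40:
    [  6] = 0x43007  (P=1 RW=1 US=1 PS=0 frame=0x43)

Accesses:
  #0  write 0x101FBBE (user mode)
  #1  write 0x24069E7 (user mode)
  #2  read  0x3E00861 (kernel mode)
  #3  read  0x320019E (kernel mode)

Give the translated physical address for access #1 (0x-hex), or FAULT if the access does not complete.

Walk each access:
#0 VA=0x101FBBE (w,user):
  lvl0: tbl 0x3A, slot 8 ⇒ 0x3B007 (P1/RW1/US1/PS0)
  lvl1: tbl 0x3B, slot 31 ⇒ 0x3D007 (P1/RW1/US1/PS0)
  ✓ 0x3DBBE  — 2 lookups
#1 VA=0x24069E7 (w,user):
  lvl0: tbl 0x3A, slot 18 ⇒ 0x40007 (P1/RW1/US1/PS0)
  lvl1: tbl 0x40, slot 6 ⇒ 0x43007 (P1/RW1/US1/PS0)
  ✓ 0x439E7  — 2 lookups
#2 VA=0x3E00861 (r,kernel):
  lvl0: tbl 0x3A, slot 31 ⇒ 0x6 (P0/RW1/US1/PS0)
  ⇒ fault: PAGE_NOT_PRESENT  — 1 lookups
#3 VA=0x320019E (r,kernel):
  lvl0: tbl 0x3A, slot 25 ⇒ 0x74000 (P0/RW0/US0/PS0)
  ⇒ fault: PAGE_NOT_PRESENT  — 1 lookups

Access #1 PA: 0x439E7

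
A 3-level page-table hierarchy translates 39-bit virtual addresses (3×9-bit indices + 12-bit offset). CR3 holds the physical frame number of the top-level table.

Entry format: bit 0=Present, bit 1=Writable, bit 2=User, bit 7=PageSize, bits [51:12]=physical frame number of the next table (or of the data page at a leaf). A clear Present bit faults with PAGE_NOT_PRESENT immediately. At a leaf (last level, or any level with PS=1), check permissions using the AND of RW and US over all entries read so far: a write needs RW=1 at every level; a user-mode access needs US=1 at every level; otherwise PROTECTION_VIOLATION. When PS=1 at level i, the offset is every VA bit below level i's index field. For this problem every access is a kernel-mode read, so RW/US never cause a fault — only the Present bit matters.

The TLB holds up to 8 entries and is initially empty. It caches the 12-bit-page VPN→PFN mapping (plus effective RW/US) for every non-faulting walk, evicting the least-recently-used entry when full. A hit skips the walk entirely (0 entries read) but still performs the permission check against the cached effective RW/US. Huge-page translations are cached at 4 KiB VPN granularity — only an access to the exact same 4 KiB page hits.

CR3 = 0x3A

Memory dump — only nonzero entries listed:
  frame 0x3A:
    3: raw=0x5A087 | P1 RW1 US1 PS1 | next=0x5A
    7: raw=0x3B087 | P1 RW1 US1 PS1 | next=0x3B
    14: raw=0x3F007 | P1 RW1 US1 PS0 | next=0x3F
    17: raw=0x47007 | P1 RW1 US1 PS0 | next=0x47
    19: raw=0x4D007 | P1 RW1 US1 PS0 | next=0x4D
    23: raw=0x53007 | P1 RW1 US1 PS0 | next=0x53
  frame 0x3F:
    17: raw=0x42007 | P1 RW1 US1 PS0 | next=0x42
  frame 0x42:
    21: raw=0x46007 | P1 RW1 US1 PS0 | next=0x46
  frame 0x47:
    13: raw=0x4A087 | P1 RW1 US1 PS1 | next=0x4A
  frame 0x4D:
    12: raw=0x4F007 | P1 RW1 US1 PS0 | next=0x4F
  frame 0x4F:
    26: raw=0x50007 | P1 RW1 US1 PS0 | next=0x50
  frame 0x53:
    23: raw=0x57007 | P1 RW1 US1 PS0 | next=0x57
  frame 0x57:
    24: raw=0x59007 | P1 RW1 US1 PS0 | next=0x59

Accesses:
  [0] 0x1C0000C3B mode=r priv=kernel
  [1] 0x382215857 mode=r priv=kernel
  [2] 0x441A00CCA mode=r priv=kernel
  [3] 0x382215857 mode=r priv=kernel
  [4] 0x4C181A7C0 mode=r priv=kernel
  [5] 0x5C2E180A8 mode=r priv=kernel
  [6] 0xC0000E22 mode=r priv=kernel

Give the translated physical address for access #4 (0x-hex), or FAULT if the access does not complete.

Per-access translation:
#0 VA=0x1C0000C3B (r,kernel):
  lvl0: tbl 0x3A, slot 7 ⇒ 0x3B087 (P1/RW1/US1/PS1)
  ✓ 0x3BC3B (huge @L0)  — 1 lookups
#1 VA=0x382215857 (r,kernel):
  lvl0: tbl 0x3A, slot 14 ⇒ 0x3F007 (P1/RW1/US1/PS0)
  lvl1: tbl 0x3F, slot 17 ⇒ 0x42007 (P1/RW1/US1/PS0)
  lvl2: tbl 0x42, slot 21 ⇒ 0x46007 (P1/RW1/US1/PS0)
  ✓ 0x46857  — 3 lookups
#2 VA=0x441A00CCA (r,kernel):
  lvl0: tbl 0x3A, slot 17 ⇒ 0x47007 (P1/RW1/US1/PS0)
  lvl1: tbl 0x47, slot 13 ⇒ 0x4A087 (P1/RW1/US1/PS1)
  ✓ 0x4ACCA (huge @L1)  — 2 lookups
#3 VA=0x382215857 (r,kernel):
  TLB hit vpn=0x382215 → PA=0x46857
#4 VA=0x4C181A7C0 (r,kernel):
  lvl0: tbl 0x3A, slot 19 ⇒ 0x4D007 (P1/RW1/US1/PS0)
  lvl1: tbl 0x4D, slot 12 ⇒ 0x4F007 (P1/RW1/US1/PS0)
  lvl2: tbl 0x4F, slot 26 ⇒ 0x50007 (P1/RW1/US1/PS0)
  ✓ 0x507C0  — 3 lookups
#5 VA=0x5C2E180A8 (r,kernel):
  lvl0: tbl 0x3A, slot 23 ⇒ 0x53007 (P1/RW1/US1/PS0)
  lvl1: tbl 0x53, slot 23 ⇒ 0x57007 (P1/RW1/US1/PS0)
  lvl2: tbl 0x57, slot 24 ⇒ 0x59007 (P1/RW1/US1/PS0)
  ✓ 0x590A8  — 3 lookups
#6 VA=0xC0000E22 (r,kernel):
  lvl0: tbl 0x3A, slot 3 ⇒ 0x5A087 (P1/RW1/US1/PS1)
  ✓ 0x5AE22 (huge @L0)  — 1 lookups

Access #4 PA: 0x507C0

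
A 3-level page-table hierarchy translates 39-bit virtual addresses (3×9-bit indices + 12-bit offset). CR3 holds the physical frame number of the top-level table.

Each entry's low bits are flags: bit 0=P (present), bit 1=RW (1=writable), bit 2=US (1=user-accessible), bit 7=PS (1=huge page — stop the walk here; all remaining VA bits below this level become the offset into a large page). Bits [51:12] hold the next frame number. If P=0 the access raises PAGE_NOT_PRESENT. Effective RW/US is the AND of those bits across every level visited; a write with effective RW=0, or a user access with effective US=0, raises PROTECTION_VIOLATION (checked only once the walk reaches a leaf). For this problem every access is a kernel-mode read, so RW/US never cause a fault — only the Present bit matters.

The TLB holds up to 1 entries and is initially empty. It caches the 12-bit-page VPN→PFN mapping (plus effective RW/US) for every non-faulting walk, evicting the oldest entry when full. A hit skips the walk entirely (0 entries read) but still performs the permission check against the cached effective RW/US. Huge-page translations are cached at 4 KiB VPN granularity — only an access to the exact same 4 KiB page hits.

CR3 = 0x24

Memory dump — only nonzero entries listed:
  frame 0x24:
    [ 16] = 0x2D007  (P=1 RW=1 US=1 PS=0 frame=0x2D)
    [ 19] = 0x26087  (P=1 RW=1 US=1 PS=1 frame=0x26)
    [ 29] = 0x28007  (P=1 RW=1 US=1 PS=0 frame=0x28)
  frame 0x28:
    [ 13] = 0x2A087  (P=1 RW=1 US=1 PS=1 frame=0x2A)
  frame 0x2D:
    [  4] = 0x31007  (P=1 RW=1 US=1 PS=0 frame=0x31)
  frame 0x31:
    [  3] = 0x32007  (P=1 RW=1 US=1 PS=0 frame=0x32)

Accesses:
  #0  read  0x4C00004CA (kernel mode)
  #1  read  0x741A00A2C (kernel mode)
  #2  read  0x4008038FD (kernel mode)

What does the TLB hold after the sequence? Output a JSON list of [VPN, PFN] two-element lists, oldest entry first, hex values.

Walk each access:
#0 VA=0x4C00004CA (r,kernel):
  [0] read 0x24 idx=19: raw=0x26087 flags P=1 W=1 U=1 S=1
  ⇒ phys 0x264CA (huge @L0)  [1 reads]
#1 VA=0x741A00A2C (r,kernel):
  [0] read 0x24 idx=29: raw=0x28007 flags P=1 W=1 U=1 S=0
  [1] read 0x28 idx=13: raw=0x2A087 flags P=1 W=1 U=1 S=1
  ⇒ phys 0x2AA2C (huge @L1)  [2 reads]
#2 VA=0x4008038FD (r,kernel):
  [0] read 0x24 idx=16: raw=0x2D007 flags P=1 W=1 U=1 S=0
  [1] read 0x2D idx=4: raw=0x31007 flags P=1 W=1 U=1 S=0
  [2] read 0x31 idx=3: raw=0x32007 flags P=1 W=1 U=1 S=0
  ⇒ phys 0x328FD  [3 reads]

TLB: [["0x400803", "0x32"]]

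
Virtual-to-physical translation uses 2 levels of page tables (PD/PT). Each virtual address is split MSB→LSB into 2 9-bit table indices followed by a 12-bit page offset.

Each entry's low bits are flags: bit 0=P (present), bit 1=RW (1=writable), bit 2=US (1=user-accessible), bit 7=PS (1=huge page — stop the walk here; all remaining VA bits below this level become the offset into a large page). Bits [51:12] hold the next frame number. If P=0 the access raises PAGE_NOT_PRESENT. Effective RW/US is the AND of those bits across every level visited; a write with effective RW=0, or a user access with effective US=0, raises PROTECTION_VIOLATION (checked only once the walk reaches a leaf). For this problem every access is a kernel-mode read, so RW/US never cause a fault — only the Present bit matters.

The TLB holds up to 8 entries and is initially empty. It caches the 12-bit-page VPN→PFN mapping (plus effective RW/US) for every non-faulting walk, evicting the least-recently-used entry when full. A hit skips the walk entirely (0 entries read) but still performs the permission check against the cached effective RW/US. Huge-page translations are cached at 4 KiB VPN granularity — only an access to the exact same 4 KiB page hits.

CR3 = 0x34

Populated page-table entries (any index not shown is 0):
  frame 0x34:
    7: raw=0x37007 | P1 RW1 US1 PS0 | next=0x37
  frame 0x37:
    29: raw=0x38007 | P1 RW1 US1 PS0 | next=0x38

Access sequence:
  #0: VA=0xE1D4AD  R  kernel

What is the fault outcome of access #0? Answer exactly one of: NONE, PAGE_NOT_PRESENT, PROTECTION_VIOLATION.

Per-access translation:
#0 VA=0xE1D4AD (r,kernel):
  lvl0: tbl 0x34, slot 7 ⇒ 0x37007 (P1/RW1/US1/PS0)
  lvl1: tbl 0x37, slot 29 ⇒ 0x38007 (P1/RW1/US1/PS0)
  ✓ 0x384AD  — 2 lookups

Access #0 fault: NONE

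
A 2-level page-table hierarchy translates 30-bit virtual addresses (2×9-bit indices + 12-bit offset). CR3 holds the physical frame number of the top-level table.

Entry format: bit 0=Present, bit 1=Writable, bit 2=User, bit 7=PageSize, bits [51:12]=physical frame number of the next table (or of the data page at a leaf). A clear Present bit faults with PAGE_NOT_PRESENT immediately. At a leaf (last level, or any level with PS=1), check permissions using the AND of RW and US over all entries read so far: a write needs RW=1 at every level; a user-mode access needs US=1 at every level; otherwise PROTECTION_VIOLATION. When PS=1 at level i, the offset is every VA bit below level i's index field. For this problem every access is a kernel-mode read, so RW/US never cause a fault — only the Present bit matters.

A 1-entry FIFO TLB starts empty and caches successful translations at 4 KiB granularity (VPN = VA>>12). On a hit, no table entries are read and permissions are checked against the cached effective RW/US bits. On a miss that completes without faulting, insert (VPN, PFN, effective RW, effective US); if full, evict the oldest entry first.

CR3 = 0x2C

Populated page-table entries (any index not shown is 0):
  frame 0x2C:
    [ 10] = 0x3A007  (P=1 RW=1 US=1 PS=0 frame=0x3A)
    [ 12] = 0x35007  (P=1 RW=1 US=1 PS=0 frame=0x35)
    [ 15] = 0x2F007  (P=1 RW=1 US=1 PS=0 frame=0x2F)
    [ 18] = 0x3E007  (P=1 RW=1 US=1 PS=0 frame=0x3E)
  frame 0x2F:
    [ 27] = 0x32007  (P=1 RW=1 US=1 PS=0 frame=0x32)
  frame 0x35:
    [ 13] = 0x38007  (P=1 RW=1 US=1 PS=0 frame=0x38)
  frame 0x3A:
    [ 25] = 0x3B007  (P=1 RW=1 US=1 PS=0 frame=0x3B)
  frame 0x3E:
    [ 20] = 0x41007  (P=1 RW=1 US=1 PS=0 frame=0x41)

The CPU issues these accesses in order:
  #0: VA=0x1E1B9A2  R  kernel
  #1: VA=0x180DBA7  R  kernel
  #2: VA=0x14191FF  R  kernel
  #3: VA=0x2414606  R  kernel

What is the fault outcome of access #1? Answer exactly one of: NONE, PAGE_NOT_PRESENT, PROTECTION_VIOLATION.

Walk each access:
#0 VA=0x1E1B9A2 (r,kernel):
  L0 @0x2C[15] → 0x2F007  P=1,RW=1,US=1,PS=0
  L1 @0x2F[27] → 0x32007  P=1,RW=1,US=1,PS=0
  ⇒ phys 0x329A2  [2 reads]
#1 VA=0x180DBA7 (r,kernel):
  L0 @0x2C[12] → 0x35007  P=1,RW=1,US=1,PS=0
  L1 @0x35[13] → 0x38007  P=1,RW=1,US=1,PS=0
  ⇒ phys 0x38BA7  [2 reads]
#2 VA=0x14191FF (r,kernel):
  L0 @0x2C[10] → 0x3A007  P=1,RW=1,US=1,PS=0
  L1 @0x3A[25] → 0x3B007  P=1,RW=1,US=1,PS=0
  ⇒ phys 0x3B1FF  [2 reads]
#3 VA=0x2414606 (r,kernel):
  L0 @0x2C[18] → 0x3E007  P=1,RW=1,US=1,PS=0
  L1 @0x3E[20] → 0x41007  P=1,RW=1,US=1,PS=0
  ⇒ phys 0x41606  [2 reads]

Access #1 fault: NONE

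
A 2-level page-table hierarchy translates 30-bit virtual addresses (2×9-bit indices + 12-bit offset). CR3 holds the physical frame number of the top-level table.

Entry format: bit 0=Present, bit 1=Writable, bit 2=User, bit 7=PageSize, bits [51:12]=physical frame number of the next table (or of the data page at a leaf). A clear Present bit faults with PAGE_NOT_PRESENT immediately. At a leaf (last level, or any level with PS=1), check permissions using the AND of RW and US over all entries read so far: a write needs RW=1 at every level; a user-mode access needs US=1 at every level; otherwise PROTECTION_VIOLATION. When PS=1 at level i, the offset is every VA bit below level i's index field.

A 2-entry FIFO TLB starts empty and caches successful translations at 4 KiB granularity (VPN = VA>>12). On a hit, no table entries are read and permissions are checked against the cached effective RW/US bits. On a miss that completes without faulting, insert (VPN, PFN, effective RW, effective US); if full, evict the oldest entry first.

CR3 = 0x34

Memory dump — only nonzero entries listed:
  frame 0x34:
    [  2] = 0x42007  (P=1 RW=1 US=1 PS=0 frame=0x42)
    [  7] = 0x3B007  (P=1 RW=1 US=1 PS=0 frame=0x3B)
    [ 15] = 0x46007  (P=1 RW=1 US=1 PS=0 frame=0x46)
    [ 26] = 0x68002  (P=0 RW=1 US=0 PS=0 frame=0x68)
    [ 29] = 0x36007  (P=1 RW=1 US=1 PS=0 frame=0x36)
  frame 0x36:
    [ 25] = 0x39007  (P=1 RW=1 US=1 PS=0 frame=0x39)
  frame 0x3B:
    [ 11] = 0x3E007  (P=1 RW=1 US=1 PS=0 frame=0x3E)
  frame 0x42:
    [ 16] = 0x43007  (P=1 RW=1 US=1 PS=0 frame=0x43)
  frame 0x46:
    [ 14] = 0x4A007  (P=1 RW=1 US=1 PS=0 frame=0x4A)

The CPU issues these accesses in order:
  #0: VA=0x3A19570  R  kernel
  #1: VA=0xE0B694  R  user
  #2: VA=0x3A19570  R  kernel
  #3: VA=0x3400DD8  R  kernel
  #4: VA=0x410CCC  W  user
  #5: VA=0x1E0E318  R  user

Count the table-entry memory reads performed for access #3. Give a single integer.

Walk each access:
#0 VA=0x3A19570 (r,kernel):
  lvl0: tbl 0x34, slot 29 ⇒ 0x36007 (P1/RW1/US1/PS0)
  lvl1: tbl 0x36, slot 25 ⇒ 0x39007 (P1/RW1/US1/PS0)
  ⇒ phys 0x39570  [2 reads]
#1 VA=0xE0B694 (r,user):
  lvl0: tbl 0x34, slot 7 ⇒ 0x3B007 (P1/RW1/US1/PS0)
  lvl1: tbl 0x3B, slot 11 ⇒ 0x3E007 (P1/RW1/US1/PS0)
  ⇒ phys 0x3E694  [2 reads]
#2 VA=0x3A19570 (r,kernel):
  TLB hit vpn=0x3A19 → PA=0x39570
#3 VA=0x3400DD8 (r,kernel):
  lvl0: tbl 0x34, slot 26 ⇒ 0x68002 (P0/RW1/US0/PS0)
  ⇒ fault: PAGE_NOT_PRESENT  — 1 lookups
#4 VA=0x410CCC (w,user):
  lvl0: tbl 0x34, slot 2 ⇒ 0x42007 (P1/RW1/US1/PS0)
  lvl1: tbl 0x42, slot 16 ⇒ 0x43007 (P1/RW1/US1/PS0)
  ⇒ phys 0x43CCC  [2 reads]
#5 VA=0x1E0E318 (r,user):
  lvl0: tbl 0x34, slot 15 ⇒ 0x46007 (P1/RW1/US1/PS0)
  lvl1: tbl 0x46, slot 14 ⇒ 0x4A007 (P1/RW1/US1/PS0)
  ⇒ phys 0x4A318  [2 reads]

Entries read for #3: 1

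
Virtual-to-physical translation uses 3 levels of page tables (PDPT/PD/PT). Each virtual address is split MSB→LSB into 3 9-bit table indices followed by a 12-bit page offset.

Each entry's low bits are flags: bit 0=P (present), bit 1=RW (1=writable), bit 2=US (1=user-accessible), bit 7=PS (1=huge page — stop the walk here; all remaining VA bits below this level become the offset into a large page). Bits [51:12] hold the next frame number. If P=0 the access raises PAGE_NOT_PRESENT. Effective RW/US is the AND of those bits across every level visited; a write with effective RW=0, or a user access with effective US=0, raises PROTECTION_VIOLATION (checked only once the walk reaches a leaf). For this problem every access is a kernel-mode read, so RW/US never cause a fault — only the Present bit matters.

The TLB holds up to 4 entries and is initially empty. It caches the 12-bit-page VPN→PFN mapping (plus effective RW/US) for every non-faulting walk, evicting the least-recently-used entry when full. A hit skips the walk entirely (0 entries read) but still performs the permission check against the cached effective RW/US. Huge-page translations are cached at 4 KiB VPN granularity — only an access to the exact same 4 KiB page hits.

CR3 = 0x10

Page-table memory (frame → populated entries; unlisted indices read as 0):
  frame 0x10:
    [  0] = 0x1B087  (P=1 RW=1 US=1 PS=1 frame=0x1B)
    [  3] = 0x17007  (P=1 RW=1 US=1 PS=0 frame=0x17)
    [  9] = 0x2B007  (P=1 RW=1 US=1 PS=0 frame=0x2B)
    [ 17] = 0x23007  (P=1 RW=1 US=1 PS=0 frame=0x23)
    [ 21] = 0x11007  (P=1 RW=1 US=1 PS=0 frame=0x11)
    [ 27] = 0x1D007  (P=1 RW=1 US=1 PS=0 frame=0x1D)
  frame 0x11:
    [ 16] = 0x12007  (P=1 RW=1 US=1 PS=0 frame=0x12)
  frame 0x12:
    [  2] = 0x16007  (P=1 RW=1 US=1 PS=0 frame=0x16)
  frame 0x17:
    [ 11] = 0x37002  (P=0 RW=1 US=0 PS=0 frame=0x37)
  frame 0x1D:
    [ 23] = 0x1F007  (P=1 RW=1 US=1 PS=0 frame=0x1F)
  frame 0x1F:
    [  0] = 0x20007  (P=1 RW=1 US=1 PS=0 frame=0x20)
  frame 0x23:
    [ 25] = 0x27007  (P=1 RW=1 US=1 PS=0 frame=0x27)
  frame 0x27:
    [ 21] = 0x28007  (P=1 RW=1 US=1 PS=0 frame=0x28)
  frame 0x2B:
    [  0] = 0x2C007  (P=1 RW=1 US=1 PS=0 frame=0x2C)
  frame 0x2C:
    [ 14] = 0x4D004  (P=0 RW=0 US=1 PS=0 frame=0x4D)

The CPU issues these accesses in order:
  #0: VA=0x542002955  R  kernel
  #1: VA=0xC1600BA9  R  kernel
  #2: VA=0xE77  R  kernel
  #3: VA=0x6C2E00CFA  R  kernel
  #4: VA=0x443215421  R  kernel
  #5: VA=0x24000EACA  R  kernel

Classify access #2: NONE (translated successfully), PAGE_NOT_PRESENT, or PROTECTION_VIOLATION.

Trace:
#0 VA=0x542002955 (r,kernel):
  L0 @0x10[21] → 0x11007  P=1,RW=1,US=1,PS=0
  L1 @0x11[16] → 0x12007  P=1,RW=1,US=1,PS=0
  L2 @0x12[2] → 0x16007  P=1,RW=1,US=1,PS=0
  → PA=0x16955  (3 entries read)
#1 VA=0xC1600BA9 (r,kernel):
  L0 @0x10[3] → 0x17007  P=1,RW=1,US=1,PS=0
  L1 @0x17[11] → 0x37002  P=0,RW=1,US=0,PS=0
  ⇒ fault: PAGE_NOT_PRESENT  — 2 lookups
#2 VA=0xE77 (r,kernel):
  L0 @0x10[0] → 0x1B087  P=1,RW=1,US=1,PS=1
  → PA=0x1BE77 (huge @L0)  (1 entries read)
#3 VA=0x6C2E00CFA (r,kernel):
  L0 @0x10[27] → 0x1D007  P=1,RW=1,US=1,PS=0
  L1 @0x1D[23] → 0x1F007  P=1,RW=1,US=1,PS=0
  L2 @0x1F[0] → 0x20007  P=1,RW=1,US=1,PS=0
  → PA=0x20CFA  (3 entries read)
#4 VA=0x443215421 (r,kernel):
  L0 @0x10[17] → 0x23007  P=1,RW=1,US=1,PS=0
  L1 @0x23[25] → 0x27007  P=1,RW=1,US=1,PS=0
  L2 @0x27[21] → 0x28007  P=1,RW=1,US=1,PS=0
  → PA=0x28421  (3 entries read)
#5 VA=0x24000EACA (r,kernel):
  L0 @0x10[9] → 0x2B007  P=1,RW=1,US=1,PS=0
  L1 @0x2B[0] → 0x2C007  P=1,RW=1,US=1,PS=0
  L2 @0x2C[14] → 0x4D004  P=0,RW=0,US=1,PS=0
  ⇒ fault: PAGE_NOT_PRESENT  — 3 lookups

Access #2 fault: NONE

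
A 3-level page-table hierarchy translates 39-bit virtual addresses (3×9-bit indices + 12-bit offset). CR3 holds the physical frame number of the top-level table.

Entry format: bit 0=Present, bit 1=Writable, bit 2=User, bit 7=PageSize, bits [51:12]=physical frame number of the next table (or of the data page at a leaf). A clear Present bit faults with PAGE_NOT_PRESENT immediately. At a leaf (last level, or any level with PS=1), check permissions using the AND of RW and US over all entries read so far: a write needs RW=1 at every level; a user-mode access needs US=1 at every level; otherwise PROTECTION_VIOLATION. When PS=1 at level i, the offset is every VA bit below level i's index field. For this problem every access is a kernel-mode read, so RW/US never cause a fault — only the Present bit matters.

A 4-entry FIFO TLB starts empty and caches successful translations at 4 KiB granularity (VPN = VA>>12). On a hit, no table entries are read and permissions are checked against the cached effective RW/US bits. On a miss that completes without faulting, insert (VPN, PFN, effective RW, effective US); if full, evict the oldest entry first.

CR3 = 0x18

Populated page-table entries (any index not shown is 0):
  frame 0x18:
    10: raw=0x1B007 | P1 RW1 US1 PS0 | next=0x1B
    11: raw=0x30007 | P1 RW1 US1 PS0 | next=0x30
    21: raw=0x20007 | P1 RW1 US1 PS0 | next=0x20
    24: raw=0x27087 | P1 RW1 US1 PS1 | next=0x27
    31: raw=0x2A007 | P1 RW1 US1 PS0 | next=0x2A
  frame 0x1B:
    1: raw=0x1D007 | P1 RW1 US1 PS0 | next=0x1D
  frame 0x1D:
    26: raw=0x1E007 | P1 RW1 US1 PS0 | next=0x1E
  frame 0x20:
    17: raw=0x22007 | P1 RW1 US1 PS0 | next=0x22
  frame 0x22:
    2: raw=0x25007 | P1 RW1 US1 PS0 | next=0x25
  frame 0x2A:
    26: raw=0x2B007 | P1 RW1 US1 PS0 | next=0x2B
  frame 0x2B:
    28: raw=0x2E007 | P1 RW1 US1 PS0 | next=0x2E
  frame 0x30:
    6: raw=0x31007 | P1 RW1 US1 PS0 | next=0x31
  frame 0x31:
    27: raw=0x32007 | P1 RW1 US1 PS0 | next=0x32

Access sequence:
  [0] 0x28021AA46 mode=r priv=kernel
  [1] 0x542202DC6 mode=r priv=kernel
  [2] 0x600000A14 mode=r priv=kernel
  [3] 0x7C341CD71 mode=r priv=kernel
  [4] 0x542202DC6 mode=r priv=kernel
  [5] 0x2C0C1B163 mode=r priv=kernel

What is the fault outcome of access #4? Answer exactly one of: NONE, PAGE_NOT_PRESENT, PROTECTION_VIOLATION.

Trace:
#0 VA=0x28021AA46 (r,kernel):
  L0 @0x18[10] → 0x1B007  P=1,RW=1,US=1,PS=0
  L1 @0x1B[1] → 0x1D007  P=1,RW=1,US=1,PS=0
  L2 @0x1D[26] → 0x1E007  P=1,RW=1,US=1,PS=0
  ⇒ phys 0x1EA46  [3 reads]
#1 VA=0x542202DC6 (r,kernel):
  L0 @0x18[21] → 0x20007  P=1,RW=1,US=1,PS=0
  L1 @0x20[17] → 0x22007  P=1,RW=1,US=1,PS=0
  L2 @0x22[2] → 0x25007  P=1,RW=1,US=1,PS=0
  ⇒ phys 0x25DC6  [3 reads]
#2 VA=0x600000A14 (r,kernel):
  L0 @0x18[24] → 0x27087  P=1,RW=1,US=1,PS=1
  ⇒ phys 0x27A14 (huge @L0)  [1 reads]
#3 VA=0x7C341CD71 (r,kernel):
  L0 @0x18[31] → 0x2A007  P=1,RW=1,US=1,PS=0
  L1 @0x2A[26] → 0x2B007  P=1,RW=1,US=1,PS=0
  L2 @0x2B[28] → 0x2E007  P=1,RW=1,US=1,PS=0
  ⇒ phys 0x2ED71  [3 reads]
#4 VA=0x542202DC6 (r,kernel):
  TLB hit vpn=0x542202 → PA=0x25DC6
#5 VA=0x2C0C1B163 (r,kernel):
  L0 @0x18[11] → 0x30007  P=1,RW=1,US=1,PS=0
  L1 @0x30[6] → 0x31007  P=1,RW=1,US=1,PS=0
  L2 @0x31[27] → 0x32007  P=1,RW=1,US=1,PS=0
  ⇒ phys 0x32163  [3 reads]

Access #4 fault: NONE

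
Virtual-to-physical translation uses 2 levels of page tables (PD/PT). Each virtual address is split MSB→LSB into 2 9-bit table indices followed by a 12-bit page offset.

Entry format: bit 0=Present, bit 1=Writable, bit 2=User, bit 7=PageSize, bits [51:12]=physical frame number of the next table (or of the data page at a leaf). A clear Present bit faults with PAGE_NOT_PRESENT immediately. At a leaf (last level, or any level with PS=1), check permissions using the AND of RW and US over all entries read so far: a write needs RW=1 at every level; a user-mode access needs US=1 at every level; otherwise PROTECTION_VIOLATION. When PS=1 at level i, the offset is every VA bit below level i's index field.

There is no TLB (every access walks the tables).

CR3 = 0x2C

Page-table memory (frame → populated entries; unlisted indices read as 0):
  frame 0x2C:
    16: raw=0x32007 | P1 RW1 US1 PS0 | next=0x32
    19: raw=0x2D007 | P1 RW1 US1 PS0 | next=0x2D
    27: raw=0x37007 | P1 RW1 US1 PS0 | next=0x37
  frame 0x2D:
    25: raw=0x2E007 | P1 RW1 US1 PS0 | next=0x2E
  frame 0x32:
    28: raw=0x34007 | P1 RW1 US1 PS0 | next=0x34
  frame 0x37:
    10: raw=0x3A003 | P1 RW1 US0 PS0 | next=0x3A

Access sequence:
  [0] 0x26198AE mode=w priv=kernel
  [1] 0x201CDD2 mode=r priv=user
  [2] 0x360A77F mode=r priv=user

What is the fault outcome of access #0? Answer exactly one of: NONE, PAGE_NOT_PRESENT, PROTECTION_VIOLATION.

Walk each access:
#0 VA=0x26198AE (w,kernel):
  [0] read 0x2C idx=19: raw=0x2D007 flags P=1 W=1 U=1 S=0
  [1] read 0x2D idx=25: raw=0x2E007 flags P=1 W=1 U=1 S=0
  → PA=0x2E8AE  (2 entries read)
#1 VA=0x201CDD2 (r,user):
  [0] read 0x2C idx=16: raw=0x32007 flags P=1 W=1 U=1 S=0
  [1] read 0x32 idx=28: raw=0x34007 flags P=1 W=1 U=1 S=0
  → PA=0x34DD2  (2 entries read)
#2 VA=0x360A77F (r,user):
  [0] read 0x2C idx=27: raw=0x37007 flags P=1 W=1 U=1 S=0
  [1] read 0x37 idx=10: raw=0x3A003 flags P=1 W=1 U=0 S=0
  ⇒ fault: PROTECTION_VIOLATION  — 2 lookups

Access #0 fault: NONE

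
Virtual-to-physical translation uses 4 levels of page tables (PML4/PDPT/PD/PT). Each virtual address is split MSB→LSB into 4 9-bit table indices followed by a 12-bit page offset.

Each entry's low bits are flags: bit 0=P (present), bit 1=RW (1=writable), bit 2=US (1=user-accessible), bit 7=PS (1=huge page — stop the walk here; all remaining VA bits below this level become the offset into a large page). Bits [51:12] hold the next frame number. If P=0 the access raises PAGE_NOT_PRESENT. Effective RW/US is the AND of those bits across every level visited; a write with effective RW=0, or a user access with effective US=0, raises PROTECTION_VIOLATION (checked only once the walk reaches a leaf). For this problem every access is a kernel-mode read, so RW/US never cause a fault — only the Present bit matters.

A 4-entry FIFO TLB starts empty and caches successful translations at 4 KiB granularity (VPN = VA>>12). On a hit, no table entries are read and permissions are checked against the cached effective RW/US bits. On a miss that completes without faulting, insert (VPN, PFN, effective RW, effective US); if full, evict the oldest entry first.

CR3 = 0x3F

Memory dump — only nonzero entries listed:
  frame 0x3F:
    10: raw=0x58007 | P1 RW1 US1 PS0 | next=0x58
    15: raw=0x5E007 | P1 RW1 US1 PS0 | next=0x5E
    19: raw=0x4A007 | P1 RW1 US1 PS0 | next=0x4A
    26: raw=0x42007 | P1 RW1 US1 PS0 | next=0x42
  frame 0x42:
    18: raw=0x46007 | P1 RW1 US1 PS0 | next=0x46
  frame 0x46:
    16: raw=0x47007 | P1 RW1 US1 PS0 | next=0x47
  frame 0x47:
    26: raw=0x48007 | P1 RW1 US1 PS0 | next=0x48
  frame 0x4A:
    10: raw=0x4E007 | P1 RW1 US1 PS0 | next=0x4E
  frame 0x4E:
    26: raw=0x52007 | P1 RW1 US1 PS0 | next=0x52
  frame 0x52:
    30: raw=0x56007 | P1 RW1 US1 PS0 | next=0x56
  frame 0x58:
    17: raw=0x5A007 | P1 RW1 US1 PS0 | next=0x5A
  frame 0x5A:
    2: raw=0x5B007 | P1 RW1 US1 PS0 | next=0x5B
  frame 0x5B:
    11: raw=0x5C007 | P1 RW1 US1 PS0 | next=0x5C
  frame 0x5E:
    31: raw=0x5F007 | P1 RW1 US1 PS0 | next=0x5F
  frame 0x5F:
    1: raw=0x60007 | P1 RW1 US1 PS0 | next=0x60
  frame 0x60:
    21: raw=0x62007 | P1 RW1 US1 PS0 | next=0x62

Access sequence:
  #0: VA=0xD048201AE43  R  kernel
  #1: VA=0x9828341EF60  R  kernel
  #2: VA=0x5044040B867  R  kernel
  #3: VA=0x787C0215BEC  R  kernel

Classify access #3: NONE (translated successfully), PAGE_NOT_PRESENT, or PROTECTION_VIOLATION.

Trace:
#0 VA=0xD048201AE43 (r,kernel):
  L0: frame=0x3F idx=26 entry=0x42007 [P=1 RW=1 US=1 PS=0]
  L1: frame=0x42 idx=18 entry=0x46007 [P=1 RW=1 US=1 PS=0]
  L2: frame=0x46 idx=16 entry=0x47007 [P=1 RW=1 US=1 PS=0]
  L3: frame=0x47 idx=26 entry=0x48007 [P=1 RW=1 US=1 PS=0]
  ✓ 0x48E43  — 4 lookups
#1 VA=0x9828341EF60 (r,kernel):
  L0: frame=0x3F idx=19 entry=0x4A007 [P=1 RW=1 US=1 PS=0]
  L1: frame=0x4A idx=10 entry=0x4E007 [P=1 RW=1 US=1 PS=0]
  L2: frame=0x4E idx=26 entry=0x52007 [P=1 RW=1 US=1 PS=0]
  L3: frame=0x52 idx=30 entry=0x56007 [P=1 RW=1 US=1 PS=0]
  ✓ 0x56F60  — 4 lookups
#2 VA=0x5044040B867 (r,kernel):
  L0: frame=0x3F idx=10 entry=0x58007 [P=1 RW=1 US=1 PS=0]
  L1: frame=0x58 idx=17 entry=0x5A007 [P=1 RW=1 US=1 PS=0]
  L2: frame=0x5A idx=2 entry=0x5B007 [P=1 RW=1 US=1 PS=0]
  L3: frame=0x5B idx=11 entry=0x5C007 [P=1 RW=1 US=1 PS=0]
  ✓ 0x5C867  — 4 lookups
#3 VA=0x787C0215BEC (r,kernel):
  L0: frame=0x3F idx=15 entry=0x5E007 [P=1 RW=1 US=1 PS=0]
  L1: frame=0x5E idx=31 entry=0x5F007 [P=1 RW=1 US=1 PS=0]
  L2: frame=0x5F idx=1 entry=0x60007 [P=1 RW=1 US=1 PS=0]
  L3: frame=0x60 idx=21 entry=0x62007 [P=1 RW=1 US=1 PS=0]
  ✓ 0x62BEC  — 4 lookups

Access #3 fault: NONE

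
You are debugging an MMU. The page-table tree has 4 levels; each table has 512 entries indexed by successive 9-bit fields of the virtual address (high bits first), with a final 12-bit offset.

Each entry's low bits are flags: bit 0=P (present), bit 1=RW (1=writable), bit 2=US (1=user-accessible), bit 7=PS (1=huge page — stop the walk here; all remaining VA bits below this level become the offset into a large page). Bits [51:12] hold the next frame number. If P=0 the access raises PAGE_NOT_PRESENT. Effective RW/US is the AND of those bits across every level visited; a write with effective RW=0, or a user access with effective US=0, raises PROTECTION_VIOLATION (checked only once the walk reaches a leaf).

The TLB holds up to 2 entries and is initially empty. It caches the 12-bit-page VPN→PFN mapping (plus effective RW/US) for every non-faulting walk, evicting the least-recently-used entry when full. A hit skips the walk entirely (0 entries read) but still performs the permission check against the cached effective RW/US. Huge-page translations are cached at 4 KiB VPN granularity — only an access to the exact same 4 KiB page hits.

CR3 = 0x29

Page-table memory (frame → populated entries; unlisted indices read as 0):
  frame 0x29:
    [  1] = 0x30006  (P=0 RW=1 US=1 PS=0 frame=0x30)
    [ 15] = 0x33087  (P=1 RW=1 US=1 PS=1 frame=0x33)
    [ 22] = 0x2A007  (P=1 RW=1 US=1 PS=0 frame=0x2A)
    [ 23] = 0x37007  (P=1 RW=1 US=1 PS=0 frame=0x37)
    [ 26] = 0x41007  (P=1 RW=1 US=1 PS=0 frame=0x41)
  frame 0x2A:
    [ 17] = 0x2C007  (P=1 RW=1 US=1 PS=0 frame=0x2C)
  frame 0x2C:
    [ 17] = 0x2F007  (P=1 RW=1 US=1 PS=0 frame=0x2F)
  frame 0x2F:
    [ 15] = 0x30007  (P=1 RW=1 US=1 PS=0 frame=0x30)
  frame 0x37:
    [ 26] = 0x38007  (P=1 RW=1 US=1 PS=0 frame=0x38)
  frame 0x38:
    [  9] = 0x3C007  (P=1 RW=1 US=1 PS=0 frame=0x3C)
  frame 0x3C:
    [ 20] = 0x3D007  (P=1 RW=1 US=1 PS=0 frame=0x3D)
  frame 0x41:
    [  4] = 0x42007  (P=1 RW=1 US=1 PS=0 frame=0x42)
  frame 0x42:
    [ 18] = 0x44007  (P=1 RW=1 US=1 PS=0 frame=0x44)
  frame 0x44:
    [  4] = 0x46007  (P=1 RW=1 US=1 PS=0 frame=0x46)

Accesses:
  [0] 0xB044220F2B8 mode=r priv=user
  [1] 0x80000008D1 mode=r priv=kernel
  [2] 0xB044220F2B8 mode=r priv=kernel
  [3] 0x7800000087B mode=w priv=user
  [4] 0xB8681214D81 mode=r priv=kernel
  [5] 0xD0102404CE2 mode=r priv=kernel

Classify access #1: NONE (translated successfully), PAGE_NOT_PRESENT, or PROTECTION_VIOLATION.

Walk each access:
#0 VA=0xB044220F2B8 (r,user):
  L0: frame=0x29 idx=22 entry=0x2A007 [P=1 RW=1 US=1 PS=0]
  L1: frame=0x2A idx=17 entry=0x2C007 [P=1 RW=1 US=1 PS=0]
  L2: frame=0x2C idx=17 entry=0x2F007 [P=1 RW=1 US=1 PS=0]
  L3: frame=0x2F idx=15 entry=0x30007 [P=1 RW=1 US=1 PS=0]
  → PA=0x302B8  (4 entries read)
#1 VA=0x80000008D1 (r,kernel):
  L0: frame=0x29 idx=1 entry=0x30006 [P=0 RW=1 US=1 PS=0]
  ✗ PAGE_NOT_PRESENT  [1 reads]
#2 VA=0xB044220F2B8 (r,kernel):
  TLB hit vpn=0xB044220F → PA=0x302B8
#3 VA=0x7800000087B (w,user):
  L0: frame=0x29 idx=15 entry=0x33087 [P=1 RW=1 US=1 PS=1]
  → PA=0x3387B (huge @L0)  (1 entries read)
#4 VA=0xB8681214D81 (r,kernel):
  L0: frame=0x29 idx=23 entry=0x37007 [P=1 RW=1 US=1 PS=0]
  L1: frame=0x37 idx=26 entry=0x38007 [P=1 RW=1 US=1 PS=0]
  L2: frame=0x38 idx=9 entry=0x3C007 [P=1 RW=1 US=1 PS=0]
  L3: frame=0x3C idx=20 entry=0x3D007 [P=1 RW=1 US=1 PS=0]
  → PA=0x3DD81  (4 entries read)
#5 VA=0xD0102404CE2 (r,kernel):
  L0: frame=0x29 idx=26 entry=0x41007 [P=1 RW=1 US=1 PS=0]
  L1: frame=0x41 idx=4 entry=0x42007 [P=1 RW=1 US=1 PS=0]
  L2: frame=0x42 idx=18 entry=0x44007 [P=1 RW=1 US=1 PS=0]
  L3: frame=0x44 idx=4 entry=0x46007 [P=1 RW=1 US=1 PS=0]
  → PA=0x46CE2  (4 entries read)

Access #1 fault: PAGE_NOT_PRESENT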